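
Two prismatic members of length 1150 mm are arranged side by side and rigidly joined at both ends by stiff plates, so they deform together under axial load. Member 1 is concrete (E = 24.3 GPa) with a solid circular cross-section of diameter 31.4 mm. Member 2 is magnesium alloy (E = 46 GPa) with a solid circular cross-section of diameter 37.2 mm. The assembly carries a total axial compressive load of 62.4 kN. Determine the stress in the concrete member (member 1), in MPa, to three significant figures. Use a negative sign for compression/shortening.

-22.0 MPa

A_1 = 774.4 mm².
A_2 = 1087 mm².
Equal strain + equilibrium ⇒ each member carries load in proportion to AE: A₁E₁ = 18820000 N, A₂E₂ = 50000000 N, ΣAE = 68810000 N.
σ₁ = P·E₁/ΣAE = -62400·24300/68810000 = -22.04 MPa.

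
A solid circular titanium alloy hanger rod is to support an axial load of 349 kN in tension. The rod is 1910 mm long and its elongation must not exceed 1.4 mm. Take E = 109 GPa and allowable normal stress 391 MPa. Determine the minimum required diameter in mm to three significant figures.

Required area A ≥ P/σ_allow = 349000/391 = 892.6 mm².
For a solid circular section, d ≥ √(4A/π) = 33.71 mm.
Elongation limit: A ≥ PL/(Eδ_allow) = 349000·1910/(109000·1.4) = 4368 mm² ⇒ d ≥ 74.58 mm.
The elongation limit governs.

74.6 mm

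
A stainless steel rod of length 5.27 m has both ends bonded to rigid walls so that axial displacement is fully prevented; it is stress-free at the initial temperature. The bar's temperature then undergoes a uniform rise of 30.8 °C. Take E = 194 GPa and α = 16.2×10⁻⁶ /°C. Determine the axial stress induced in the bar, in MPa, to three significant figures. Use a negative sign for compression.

-96.8 MPa

Free thermal expansion αLΔT = 16.2e-6 · 5270 · 30.8 = 2.63 mm.
The walls impose strain ε = −(2.63)/5270 = -4.9896e-04; σ = Eε = 194000 · -4.9896e-04 = -96.8 MPa.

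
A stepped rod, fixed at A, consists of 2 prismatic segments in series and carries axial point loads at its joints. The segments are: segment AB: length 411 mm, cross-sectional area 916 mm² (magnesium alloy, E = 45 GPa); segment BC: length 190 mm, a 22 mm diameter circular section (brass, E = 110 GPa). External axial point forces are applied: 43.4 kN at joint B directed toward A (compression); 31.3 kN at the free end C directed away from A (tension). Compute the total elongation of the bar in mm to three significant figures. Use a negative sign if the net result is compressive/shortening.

0.0216 mm

Internal axial forces (sectioning from the free end, tension +): N_BC = 31.3 kN, N_AB = -12.1 kN.
A_BC = 380.1 mm².
δ_AB = -12100·411/(916·45000) = -0.1206 mm
δ_BC = 31300·190/(380.1·110000) = 0.1422 mm
δ = Σδ_i = 0.02158 mm.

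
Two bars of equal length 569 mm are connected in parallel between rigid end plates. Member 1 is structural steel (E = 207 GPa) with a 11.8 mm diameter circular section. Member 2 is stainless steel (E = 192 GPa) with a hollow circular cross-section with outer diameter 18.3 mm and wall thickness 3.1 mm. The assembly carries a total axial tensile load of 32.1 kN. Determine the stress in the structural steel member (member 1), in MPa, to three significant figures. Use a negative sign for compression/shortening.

A_1 = 109.4 mm².
A_2 = 148 mm².
Equal strain + equilibrium ⇒ each member carries load in proportion to AE: A₁E₁ = 22640000 N, A₂E₂ = 28420000 N, ΣAE = 51060000 N.
σ₁ = P·E₁/ΣAE = 32100·207000/51060000 = 130.1 MPa.

130 MPa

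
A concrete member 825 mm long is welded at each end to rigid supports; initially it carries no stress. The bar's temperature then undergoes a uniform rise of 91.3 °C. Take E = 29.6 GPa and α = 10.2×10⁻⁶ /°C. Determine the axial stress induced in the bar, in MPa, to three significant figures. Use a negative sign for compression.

-27.6 MPa

Free thermal expansion αLΔT = 10.2e-6 · 825 · 91.3 = 0.7683 mm.
The walls impose strain ε = −(0.7683)/825 = -9.3126e-04; σ = Eε = 29600 · -9.3126e-04 = -27.57 MPa.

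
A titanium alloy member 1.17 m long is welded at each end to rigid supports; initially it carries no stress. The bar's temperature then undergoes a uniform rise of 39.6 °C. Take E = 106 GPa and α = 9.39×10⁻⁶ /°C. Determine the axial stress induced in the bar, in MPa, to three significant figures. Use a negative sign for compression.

Free thermal expansion αLΔT = 9.39e-6 · 1170 · 39.6 = 0.4351 mm.
The walls impose strain ε = −(0.4351)/1170 = -3.7184e-04; σ = Eε = 106000 · -3.7184e-04 = -39.42 MPa.

-39.4 MPa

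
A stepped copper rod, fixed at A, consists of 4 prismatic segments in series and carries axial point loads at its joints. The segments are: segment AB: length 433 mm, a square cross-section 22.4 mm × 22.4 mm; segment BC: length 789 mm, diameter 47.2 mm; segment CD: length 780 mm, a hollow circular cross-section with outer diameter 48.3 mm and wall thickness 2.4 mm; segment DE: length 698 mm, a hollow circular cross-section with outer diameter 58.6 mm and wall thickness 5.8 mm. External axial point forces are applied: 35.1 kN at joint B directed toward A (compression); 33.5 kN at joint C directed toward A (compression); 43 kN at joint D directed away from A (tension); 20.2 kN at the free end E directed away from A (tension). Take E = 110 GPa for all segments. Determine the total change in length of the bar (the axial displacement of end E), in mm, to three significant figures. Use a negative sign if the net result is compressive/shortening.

1.51 mm

Internal axial forces (sectioning from the free end, tension +): N_DE = 20.2 kN, N_CD = 63.2 kN, N_BC = 29.7 kN, N_AB = -5.4 kN.
A_AB = 501.8 mm².
A_BC = 1750 mm².
A_CD = 346.1 mm².
A_DE = 962.1 mm².
δ_AB = -5400·433/(501.8·110000) = -0.04236 mm
δ_BC = 29700·789/(1750·110000) = 0.1217 mm
δ_CD = 63200·780/(346.1·110000) = 1.295 mm
δ_DE = 20200·698/(962.1·110000) = 0.1332 mm
δ = Σδ_i = 1.508 mm.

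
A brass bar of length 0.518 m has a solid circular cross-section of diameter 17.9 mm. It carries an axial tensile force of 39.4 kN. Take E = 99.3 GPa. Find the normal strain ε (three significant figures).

0.00158

A = 251.6 mm².
σ = N/A = 156.6 MPa; ε = σ/E = 156.6/99300 = 1.577e-03.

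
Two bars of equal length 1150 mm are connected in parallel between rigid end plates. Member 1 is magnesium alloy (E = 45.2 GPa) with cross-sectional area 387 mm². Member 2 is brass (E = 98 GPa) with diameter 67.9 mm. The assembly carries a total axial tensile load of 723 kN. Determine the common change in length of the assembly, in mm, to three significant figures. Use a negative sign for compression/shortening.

A_2 = 3621 mm².
Equal strain + equilibrium ⇒ each member carries load in proportion to AE: A₁E₁ = 17490000 N, A₂E₂ = 354900000 N, ΣAE = 372400000 N.
δ = PL/ΣAE = 723000·1150/372400000 = 2.233 mm.

2.23 mm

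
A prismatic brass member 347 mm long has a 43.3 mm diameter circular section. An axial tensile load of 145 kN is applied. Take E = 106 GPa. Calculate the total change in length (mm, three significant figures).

0.322 mm

A = 1473 mm².
δ_mech = NL/(AE) = 145000·347/(1473·106000) = 0.3223 mm.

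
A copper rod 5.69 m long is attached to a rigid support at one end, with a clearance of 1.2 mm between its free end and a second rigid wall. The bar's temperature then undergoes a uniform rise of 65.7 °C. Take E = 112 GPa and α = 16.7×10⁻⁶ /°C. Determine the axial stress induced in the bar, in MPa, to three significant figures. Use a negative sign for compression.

Free thermal expansion αLΔT = 16.7e-6 · 5690 · 65.7 = 6.243 mm.
The walls engage after the gap closes; constrained expansion = 6.243 − 1.2 = 5.043 mm.
The walls impose strain ε = −(5.043)/5690 = -8.8629e-04; σ = Eε = 112000 · -8.8629e-04 = -99.26 MPa.

-99.3 MPa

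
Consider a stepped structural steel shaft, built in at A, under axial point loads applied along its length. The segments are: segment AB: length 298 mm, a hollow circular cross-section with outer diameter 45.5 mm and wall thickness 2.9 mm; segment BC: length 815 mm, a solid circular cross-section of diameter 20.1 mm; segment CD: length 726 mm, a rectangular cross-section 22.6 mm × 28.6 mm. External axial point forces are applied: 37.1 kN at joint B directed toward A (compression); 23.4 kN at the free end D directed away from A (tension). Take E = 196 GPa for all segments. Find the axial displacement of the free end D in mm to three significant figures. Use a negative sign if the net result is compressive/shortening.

Internal axial forces (sectioning from the free end, tension +): N_CD = 23.4 kN, N_BC = 23.4 kN, N_AB = -13.7 kN.
A_AB = 388.1 mm².
A_BC = 317.3 mm².
A_CD = 646.4 mm².
δ_AB = -13700·298/(388.1·196000) = -0.05367 mm
δ_BC = 23400·815/(317.3·196000) = 0.3066 mm
δ_CD = 23400·726/(646.4·196000) = 0.1341 mm
δ = Σδ_i = 0.3871 mm.

0.387 mm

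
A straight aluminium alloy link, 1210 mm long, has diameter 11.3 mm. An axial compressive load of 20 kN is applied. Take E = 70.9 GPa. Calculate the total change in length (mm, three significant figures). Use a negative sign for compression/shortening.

A = 100.3 mm².
δ_mech = NL/(AE) = -20000·1210/(100.3·70900) = -3.403 mm.

-3.40 mm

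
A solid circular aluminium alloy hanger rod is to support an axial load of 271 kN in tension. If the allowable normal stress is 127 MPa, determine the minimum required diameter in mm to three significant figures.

52.1 mm

Required area A ≥ P/σ_allow = 271000/127 = 2134 mm².
For a solid circular section, d ≥ √(4A/π) = 52.12 mm.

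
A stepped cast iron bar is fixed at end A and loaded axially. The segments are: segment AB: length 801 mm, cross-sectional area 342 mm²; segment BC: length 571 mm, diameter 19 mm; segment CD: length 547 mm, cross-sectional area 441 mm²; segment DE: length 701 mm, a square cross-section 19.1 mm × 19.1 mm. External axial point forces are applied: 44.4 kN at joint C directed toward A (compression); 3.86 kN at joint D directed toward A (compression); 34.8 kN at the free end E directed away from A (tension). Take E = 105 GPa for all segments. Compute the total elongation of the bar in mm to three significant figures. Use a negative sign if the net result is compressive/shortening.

Internal axial forces (sectioning from the free end, tension +): N_DE = 34.8 kN, N_CD = 30.94 kN, N_BC = -13.46 kN, N_AB = -13.46 kN.
A_BC = 283.5 mm².
A_DE = 364.8 mm².
δ_AB = -13460·801/(342·105000) = -0.3002 mm
δ_BC = -13460·571/(283.5·105000) = -0.2582 mm
δ_CD = 30940·547/(441·105000) = 0.3655 mm
δ_DE = 34800·701/(364.8·105000) = 0.6369 mm
δ = Σδ_i = 0.444 mm.

0.444 mm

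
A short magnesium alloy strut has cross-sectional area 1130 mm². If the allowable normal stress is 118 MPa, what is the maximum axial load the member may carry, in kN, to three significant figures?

133 kN

P_max = σ_allow · A = 118 · 1130 = 133300 N = 133.3 kN.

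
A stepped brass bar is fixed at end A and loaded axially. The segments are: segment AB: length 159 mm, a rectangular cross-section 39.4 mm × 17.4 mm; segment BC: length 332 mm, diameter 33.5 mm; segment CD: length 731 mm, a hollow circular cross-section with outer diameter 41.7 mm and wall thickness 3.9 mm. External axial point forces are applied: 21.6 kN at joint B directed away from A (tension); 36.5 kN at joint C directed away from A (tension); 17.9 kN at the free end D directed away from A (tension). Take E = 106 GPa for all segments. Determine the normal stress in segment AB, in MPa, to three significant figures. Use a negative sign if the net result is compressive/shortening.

111 MPa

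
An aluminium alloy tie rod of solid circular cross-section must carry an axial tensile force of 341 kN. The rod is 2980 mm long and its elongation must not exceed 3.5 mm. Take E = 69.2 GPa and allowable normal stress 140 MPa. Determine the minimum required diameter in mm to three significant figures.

Required area A ≥ P/σ_allow = 341000/140 = 2436 mm².
For a solid circular section, d ≥ √(4A/π) = 55.69 mm.
Elongation limit: A ≥ PL/(Eδ_allow) = 341000·2980/(69200·3.5) = 4196 mm² ⇒ d ≥ 73.09 mm.
The elongation limit governs.

73.1 mm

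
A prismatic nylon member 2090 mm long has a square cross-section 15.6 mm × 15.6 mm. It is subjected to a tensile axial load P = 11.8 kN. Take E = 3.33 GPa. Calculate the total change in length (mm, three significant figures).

A = 243.4 mm².
δ_mech = NL/(AE) = 11800·2090/(243.4·3330) = 30.43 mm.

30.4 mm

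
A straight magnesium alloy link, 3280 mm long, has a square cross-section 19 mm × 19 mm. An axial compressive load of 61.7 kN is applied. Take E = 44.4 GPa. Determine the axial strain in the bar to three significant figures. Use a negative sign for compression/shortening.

-0.00385

A = 361 mm².
σ = N/A = -170.9 MPa; ε = σ/E = -170.9/44400 = -3.849e-03.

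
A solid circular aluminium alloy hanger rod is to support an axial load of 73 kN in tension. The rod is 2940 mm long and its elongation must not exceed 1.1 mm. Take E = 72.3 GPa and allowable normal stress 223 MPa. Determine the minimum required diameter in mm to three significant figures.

58.6 mm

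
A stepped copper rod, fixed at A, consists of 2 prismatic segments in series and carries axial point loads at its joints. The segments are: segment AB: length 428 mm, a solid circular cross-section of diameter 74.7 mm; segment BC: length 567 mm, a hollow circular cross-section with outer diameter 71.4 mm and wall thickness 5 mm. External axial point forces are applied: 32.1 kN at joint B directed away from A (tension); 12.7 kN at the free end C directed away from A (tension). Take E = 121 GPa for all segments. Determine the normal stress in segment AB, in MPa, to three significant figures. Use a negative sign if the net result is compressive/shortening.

10.2 MPa

Internal axial forces (sectioning from the free end, tension +): N_BC = 12.7 kN, N_AB = 44.8 kN.
A_AB = 4383 mm².
σ_AB = N_AB/A_AB = 44800/4383 = 10.22 MPa.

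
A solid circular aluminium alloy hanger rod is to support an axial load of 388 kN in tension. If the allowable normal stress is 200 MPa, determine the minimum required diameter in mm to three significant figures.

Required area A ≥ P/σ_allow = 388000/200 = 1940 mm².
For a solid circular section, d ≥ √(4A/π) = 49.7 mm.

49.7 mm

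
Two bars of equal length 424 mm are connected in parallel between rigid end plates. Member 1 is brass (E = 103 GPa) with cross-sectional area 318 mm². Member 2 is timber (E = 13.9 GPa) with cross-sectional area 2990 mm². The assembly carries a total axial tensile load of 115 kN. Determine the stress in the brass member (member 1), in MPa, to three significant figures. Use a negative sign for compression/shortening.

159 MPa

Equal strain + equilibrium ⇒ each member carries load in proportion to AE: A₁E₁ = 32750000 N, A₂E₂ = 41560000 N, ΣAE = 74320000 N.
σ₁ = P·E₁/ΣAE = 115000·103000/74320000 = 159.4 MPa.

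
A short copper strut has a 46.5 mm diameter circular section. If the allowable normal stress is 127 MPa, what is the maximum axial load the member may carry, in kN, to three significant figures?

216 kN

A = 1698 mm².
P_max = σ_allow · A = 127 · 1698 = 215700 N = 215.7 kN.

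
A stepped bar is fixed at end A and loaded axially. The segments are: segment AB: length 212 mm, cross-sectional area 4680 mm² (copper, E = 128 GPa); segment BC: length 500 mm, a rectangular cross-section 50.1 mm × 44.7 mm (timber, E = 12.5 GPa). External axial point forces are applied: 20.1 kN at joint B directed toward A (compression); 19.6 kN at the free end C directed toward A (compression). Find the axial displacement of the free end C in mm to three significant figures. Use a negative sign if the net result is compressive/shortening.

Internal axial forces (sectioning from the free end, tension +): N_BC = -19.6 kN, N_AB = -39.7 kN.
A_BC = 2239 mm².
δ_AB = -39700·212/(4680·128000) = -0.01405 mm
δ_BC = -19600·500/(2239·12500) = -0.3501 mm
δ = Σδ_i = -0.3641 mm.

-0.364 mm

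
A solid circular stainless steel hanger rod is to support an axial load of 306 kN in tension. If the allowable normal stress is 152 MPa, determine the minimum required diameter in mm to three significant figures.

50.6 mm

Required area A ≥ P/σ_allow = 306000/152 = 2013 mm².
For a solid circular section, d ≥ √(4A/π) = 50.63 mm.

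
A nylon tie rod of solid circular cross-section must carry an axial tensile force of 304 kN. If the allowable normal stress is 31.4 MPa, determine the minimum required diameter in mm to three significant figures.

111 mm

Required area A ≥ P/σ_allow = 304000/31.4 = 9682 mm².
For a solid circular section, d ≥ √(4A/π) = 111 mm.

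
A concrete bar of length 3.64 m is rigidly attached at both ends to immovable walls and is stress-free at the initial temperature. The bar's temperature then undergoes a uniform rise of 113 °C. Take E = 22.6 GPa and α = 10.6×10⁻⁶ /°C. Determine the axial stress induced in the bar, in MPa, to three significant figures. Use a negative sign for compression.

Free thermal expansion αLΔT = 10.6e-6 · 3640 · 113 = 4.36 mm.
The walls impose strain ε = −(4.36)/3640 = -1.1978e-03; σ = Eε = 22600 · -1.1978e-03 = -27.07 MPa.

-27.1 MPa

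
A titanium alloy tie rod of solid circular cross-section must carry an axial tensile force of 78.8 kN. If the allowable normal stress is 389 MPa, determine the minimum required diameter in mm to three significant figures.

Required area A ≥ P/σ_allow = 78800/389 = 202.6 mm².
For a solid circular section, d ≥ √(4A/π) = 16.06 mm.

16.1 mm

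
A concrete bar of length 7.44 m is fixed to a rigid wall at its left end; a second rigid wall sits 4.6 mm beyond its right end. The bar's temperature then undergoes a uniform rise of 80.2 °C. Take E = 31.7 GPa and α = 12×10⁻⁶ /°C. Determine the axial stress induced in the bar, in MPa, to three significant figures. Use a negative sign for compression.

-10.9 MPa

Free thermal expansion αLΔT = 12e-6 · 7440 · 80.2 = 7.16 mm.
The walls engage after the gap closes; constrained expansion = 7.16 − 4.6 = 2.56 mm.
The walls impose strain ε = −(2.56)/7440 = -3.4412e-04; σ = Eε = 31700 · -3.4412e-04 = -10.91 MPa.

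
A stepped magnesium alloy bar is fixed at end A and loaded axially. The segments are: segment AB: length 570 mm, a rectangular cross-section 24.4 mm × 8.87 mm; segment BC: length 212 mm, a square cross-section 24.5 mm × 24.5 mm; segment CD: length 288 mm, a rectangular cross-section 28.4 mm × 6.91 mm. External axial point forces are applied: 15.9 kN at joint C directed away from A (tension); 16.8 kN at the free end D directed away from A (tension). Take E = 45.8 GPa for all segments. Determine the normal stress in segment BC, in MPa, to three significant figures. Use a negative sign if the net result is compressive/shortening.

54.5 MPa

Internal axial forces (sectioning from the free end, tension +): N_CD = 16.8 kN, N_BC = 32.7 kN, N_AB = 32.7 kN.
A_BC = 600.2 mm².
σ_BC = N_BC/A_BC = 32700/600.2 = 54.48 MPa.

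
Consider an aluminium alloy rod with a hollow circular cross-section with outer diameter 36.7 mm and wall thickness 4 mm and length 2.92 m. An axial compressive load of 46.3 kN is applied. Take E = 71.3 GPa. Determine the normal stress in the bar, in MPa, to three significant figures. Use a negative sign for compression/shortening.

-113 MPa

A = 410.9 mm².
σ = N/A = -46300/410.9 = -112.7 MPa.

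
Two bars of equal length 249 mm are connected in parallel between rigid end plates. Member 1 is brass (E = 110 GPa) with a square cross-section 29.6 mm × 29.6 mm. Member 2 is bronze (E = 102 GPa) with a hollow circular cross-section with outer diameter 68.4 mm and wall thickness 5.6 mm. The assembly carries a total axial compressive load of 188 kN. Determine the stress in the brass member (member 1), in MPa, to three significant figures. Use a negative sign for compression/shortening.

A_1 = 876.2 mm².
A_2 = 1105 mm².
Equal strain + equilibrium ⇒ each member carries load in proportion to AE: A₁E₁ = 96380000 N, A₂E₂ = 112700000 N, ΣAE = 209100000 N.
σ₁ = P·E₁/ΣAE = -188000·110000/209100000 = -98.91 MPa.

-98.9 MPa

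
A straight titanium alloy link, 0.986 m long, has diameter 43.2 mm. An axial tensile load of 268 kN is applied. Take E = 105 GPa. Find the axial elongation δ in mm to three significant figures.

A = 1466 mm².
δ_mech = NL/(AE) = 268000·986/(1466·105000) = 1.717 mm.

1.72 mm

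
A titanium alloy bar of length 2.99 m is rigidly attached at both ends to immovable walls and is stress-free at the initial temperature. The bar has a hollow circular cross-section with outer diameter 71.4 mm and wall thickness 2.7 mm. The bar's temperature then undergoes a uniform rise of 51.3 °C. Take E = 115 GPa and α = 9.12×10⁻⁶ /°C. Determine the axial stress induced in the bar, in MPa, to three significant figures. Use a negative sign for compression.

Free thermal expansion αLΔT = 9.12e-6 · 2990 · 51.3 = 1.399 mm.
The walls impose strain ε = −(1.399)/2990 = -4.6786e-04; σ = Eε = 115000 · -4.6786e-04 = -53.8 MPa.

-53.8 MPa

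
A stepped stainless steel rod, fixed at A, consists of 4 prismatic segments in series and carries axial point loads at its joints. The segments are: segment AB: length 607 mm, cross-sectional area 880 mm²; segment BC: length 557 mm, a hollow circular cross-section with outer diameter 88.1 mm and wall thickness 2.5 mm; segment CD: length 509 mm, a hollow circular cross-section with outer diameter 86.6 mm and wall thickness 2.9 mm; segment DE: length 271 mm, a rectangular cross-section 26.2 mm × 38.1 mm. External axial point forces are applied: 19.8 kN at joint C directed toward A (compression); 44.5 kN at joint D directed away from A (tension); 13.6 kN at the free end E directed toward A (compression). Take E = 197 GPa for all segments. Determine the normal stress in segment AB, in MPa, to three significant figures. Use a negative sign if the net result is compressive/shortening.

12.6 MPa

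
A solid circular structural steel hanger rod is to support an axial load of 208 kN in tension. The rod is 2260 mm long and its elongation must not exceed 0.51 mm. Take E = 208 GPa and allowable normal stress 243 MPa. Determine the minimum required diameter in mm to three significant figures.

75.1 mm

Required area A ≥ P/σ_allow = 208000/243 = 856 mm².
For a solid circular section, d ≥ √(4A/π) = 33.01 mm.
Elongation limit: A ≥ PL/(Eδ_allow) = 208000·2260/(208000·0.51) = 4431 mm² ⇒ d ≥ 75.11 mm.
The elongation limit governs.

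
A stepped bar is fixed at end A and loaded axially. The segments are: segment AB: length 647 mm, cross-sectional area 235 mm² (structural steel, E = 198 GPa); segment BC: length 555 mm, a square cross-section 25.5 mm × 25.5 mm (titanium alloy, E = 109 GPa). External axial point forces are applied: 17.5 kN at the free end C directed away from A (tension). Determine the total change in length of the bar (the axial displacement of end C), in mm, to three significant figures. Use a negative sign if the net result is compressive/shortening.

0.380 mm

Internal axial forces (sectioning from the free end, tension +): N_BC = 17.5 kN, N_AB = 17.5 kN.
A_BC = 650.2 mm².
δ_AB = 17500·647/(235·198000) = 0.2433 mm
δ_BC = 17500·555/(650.2·109000) = 0.137 mm
δ = Σδ_i = 0.3804 mm.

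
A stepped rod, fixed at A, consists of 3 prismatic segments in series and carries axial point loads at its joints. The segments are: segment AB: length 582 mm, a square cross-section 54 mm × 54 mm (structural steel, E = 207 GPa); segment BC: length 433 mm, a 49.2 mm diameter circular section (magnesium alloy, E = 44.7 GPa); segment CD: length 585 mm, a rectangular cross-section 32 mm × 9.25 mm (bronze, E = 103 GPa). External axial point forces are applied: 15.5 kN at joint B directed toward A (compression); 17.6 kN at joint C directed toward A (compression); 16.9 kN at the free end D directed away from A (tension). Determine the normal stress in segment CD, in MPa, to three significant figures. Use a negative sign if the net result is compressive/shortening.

Internal axial forces (sectioning from the free end, tension +): N_CD = 16.9 kN, N_BC = -0.7 kN, N_AB = -16.2 kN.
A_CD = 296 mm².
σ_CD = N_CD/A_CD = 16900/296 = 57.09 MPa.

57.1 MPa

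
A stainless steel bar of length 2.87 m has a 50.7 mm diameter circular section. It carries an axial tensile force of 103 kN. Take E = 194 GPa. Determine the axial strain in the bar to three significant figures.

A = 2019 mm².
σ = N/A = 51.02 MPa; ε = σ/E = 51.02/194000 = 2.630e-04.

2.63e-04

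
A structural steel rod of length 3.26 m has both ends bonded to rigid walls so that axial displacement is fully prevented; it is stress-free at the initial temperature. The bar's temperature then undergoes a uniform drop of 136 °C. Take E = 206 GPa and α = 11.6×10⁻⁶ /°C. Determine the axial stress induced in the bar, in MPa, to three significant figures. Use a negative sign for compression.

325 MPa

Free thermal expansion αLΔT = 11.6e-6 · 3260 · -136 = -5.143 mm.
The walls impose strain ε = −(-5.143)/3260 = 1.5776e-03; σ = Eε = 206000 · 1.5776e-03 = 325 MPa.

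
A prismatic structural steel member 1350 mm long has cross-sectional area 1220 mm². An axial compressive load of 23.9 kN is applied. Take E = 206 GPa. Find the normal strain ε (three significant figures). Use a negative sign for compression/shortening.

σ = N/A = -19.59 MPa; ε = σ/E = -19.59/206000 = -9.510e-05.

-9.51e-05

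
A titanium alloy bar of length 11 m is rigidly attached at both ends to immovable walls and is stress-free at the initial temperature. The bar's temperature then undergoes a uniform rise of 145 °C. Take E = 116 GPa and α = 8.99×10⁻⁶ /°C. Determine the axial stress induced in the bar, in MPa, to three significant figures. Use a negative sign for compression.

-151 MPa

Free thermal expansion αLΔT = 8.99e-6 · 11000 · 145 = 14.34 mm.
The walls impose strain ε = −(14.34)/11000 = -1.3036e-03; σ = Eε = 116000 · -1.3036e-03 = -151.2 MPa.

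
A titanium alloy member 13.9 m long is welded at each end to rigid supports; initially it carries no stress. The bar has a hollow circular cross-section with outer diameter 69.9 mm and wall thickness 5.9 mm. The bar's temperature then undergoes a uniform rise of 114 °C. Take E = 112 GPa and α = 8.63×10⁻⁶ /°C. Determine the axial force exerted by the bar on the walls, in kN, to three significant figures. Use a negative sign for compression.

-131 kN

Free thermal expansion αLΔT = 8.63e-6 · 13900 · 114 = 13.68 mm.
The walls impose strain ε = −(13.68)/13900 = -9.8382e-04; σ = Eε = 112000 · -9.8382e-04 = -110.2 MPa.
Wall reaction R = σ·A = -110.2·1186 = -130700 N = -130.7 kN.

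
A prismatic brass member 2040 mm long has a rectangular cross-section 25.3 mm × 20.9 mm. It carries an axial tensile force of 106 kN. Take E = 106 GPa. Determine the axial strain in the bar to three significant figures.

0.00189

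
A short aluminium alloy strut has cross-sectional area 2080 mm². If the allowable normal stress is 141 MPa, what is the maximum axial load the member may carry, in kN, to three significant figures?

293 kN

P_max = σ_allow · A = 141 · 2080 = 293300 N = 293.3 kN.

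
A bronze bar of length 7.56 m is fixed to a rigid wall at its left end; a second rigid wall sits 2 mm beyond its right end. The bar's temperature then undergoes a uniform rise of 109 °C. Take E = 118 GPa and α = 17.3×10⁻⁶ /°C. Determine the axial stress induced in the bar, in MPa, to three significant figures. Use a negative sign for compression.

Free thermal expansion αLΔT = 17.3e-6 · 7560 · 109 = 14.26 mm.
The walls engage after the gap closes; constrained expansion = 14.26 − 2 = 12.26 mm.
The walls impose strain ε = −(12.26)/7560 = -1.6211e-03; σ = Eε = 118000 · -1.6211e-03 = -191.3 MPa.

-191 MPa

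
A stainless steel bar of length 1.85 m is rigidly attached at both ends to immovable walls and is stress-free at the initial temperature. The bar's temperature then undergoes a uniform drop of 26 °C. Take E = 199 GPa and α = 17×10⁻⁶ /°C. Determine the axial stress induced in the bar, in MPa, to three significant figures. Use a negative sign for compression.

Free thermal expansion αLΔT = 17e-6 · 1850 · -26 = -0.8177 mm.
The walls impose strain ε = −(-0.8177)/1850 = 4.4200e-04; σ = Eε = 199000 · 4.4200e-04 = 87.96 MPa.

88.0 MPa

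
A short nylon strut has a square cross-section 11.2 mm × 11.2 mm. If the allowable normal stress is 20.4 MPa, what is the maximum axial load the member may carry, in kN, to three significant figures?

A = 125.4 mm².
P_max = σ_allow · A = 20.4 · 125.4 = 2559 N = 2.559 kN.

2.56 kN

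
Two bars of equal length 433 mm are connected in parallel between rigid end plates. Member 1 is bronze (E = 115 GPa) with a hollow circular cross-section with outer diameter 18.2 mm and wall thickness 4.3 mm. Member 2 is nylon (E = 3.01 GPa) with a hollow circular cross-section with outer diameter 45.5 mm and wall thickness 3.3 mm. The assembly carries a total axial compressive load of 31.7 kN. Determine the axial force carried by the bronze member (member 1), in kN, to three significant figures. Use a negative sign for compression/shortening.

A_1 = 187.8 mm².
A_2 = 437.5 mm².
Equal strain + equilibrium ⇒ each member carries load in proportion to AE: A₁E₁ = 21590000 N, A₂E₂ = 1317000 N, ΣAE = 22910000 N.
F₁ = P·A₁E₁/ΣAE = -31700·21590000/22910000 = -29880 N.

-29.9 kN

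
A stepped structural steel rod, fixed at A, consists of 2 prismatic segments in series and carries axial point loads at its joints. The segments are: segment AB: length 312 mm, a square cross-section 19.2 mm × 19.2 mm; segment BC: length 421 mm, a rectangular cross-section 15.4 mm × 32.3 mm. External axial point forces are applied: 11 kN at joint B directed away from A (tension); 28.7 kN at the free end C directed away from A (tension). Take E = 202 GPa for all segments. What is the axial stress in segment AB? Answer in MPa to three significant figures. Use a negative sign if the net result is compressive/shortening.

108 MPa

Internal axial forces (sectioning from the free end, tension +): N_BC = 28.7 kN, N_AB = 39.7 kN.
A_AB = 368.6 mm².
σ_AB = N_AB/A_AB = 39700/368.6 = 107.7 MPa.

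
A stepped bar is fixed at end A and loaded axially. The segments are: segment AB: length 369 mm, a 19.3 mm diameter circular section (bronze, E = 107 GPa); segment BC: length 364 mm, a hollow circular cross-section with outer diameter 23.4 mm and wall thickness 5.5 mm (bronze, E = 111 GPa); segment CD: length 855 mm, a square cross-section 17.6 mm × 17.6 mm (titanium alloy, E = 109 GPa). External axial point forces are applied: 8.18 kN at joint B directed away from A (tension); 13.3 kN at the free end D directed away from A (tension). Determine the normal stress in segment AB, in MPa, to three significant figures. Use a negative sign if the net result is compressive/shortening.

73.4 MPa

Internal axial forces (sectioning from the free end, tension +): N_CD = 13.3 kN, N_BC = 13.3 kN, N_AB = 21.48 kN.
A_AB = 292.6 mm².
σ_AB = N_AB/A_AB = 21480/292.6 = 73.42 MPa.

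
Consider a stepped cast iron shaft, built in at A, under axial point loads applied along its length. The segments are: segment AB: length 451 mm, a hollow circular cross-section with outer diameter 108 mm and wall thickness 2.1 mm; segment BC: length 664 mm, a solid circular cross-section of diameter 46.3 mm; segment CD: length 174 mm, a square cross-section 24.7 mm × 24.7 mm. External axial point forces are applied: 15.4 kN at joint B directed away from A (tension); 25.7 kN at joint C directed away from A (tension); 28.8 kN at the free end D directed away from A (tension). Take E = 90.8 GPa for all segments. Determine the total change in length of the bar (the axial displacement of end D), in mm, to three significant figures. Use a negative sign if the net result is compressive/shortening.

Internal axial forces (sectioning from the free end, tension +): N_CD = 28.8 kN, N_BC = 54.5 kN, N_AB = 69.9 kN.
A_AB = 698.7 mm².
A_BC = 1684 mm².
A_CD = 610.1 mm².
δ_AB = 69900·451/(698.7·90800) = 0.4969 mm
δ_BC = 54500·664/(1684·90800) = 0.2367 mm
δ_CD = 28800·174/(610.1·90800) = 0.09046 mm
δ = Σδ_i = 0.8241 mm.

0.824 mm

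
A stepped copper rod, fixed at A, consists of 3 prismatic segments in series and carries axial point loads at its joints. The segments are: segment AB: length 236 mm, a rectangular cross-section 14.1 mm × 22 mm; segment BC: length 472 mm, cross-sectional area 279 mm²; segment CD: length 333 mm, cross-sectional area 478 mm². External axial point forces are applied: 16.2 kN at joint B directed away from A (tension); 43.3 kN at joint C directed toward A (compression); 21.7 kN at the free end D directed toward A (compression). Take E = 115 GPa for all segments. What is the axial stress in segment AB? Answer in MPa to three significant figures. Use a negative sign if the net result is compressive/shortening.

-157 MPa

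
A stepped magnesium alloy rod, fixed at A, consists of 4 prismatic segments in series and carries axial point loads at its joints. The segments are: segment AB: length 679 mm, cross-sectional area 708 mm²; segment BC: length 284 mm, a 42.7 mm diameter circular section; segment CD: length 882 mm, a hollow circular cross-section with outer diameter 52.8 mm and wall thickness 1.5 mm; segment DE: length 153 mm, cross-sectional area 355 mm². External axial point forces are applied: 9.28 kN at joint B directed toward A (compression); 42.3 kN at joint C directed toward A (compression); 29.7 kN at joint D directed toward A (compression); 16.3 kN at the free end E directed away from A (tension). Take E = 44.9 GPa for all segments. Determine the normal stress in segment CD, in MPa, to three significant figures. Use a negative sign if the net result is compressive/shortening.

Internal axial forces (sectioning from the free end, tension +): N_DE = 16.3 kN, N_CD = -13.4 kN, N_BC = -55.7 kN, N_AB = -64.98 kN.
A_CD = 241.7 mm².
σ_CD = N_CD/A_CD = -13400/241.7 = -55.43 MPa.

-55.4 MPa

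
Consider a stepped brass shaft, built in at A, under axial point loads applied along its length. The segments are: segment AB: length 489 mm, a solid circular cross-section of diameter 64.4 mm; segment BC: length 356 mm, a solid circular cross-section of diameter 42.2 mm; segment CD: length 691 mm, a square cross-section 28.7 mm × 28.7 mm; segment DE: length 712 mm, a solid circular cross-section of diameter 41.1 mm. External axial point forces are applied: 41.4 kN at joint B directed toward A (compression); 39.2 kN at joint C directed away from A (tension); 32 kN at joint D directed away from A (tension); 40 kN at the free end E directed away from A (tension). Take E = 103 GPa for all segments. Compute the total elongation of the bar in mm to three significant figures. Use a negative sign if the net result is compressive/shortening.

1.17 mm

Internal axial forces (sectioning from the free end, tension +): N_DE = 40 kN, N_CD = 72 kN, N_BC = 111.2 kN, N_AB = 69.8 kN.
A_AB = 3257 mm².
A_BC = 1399 mm².
A_CD = 823.7 mm².
A_DE = 1327 mm².
δ_AB = 69800·489/(3257·103000) = 0.1017 mm
δ_BC = 111200·356/(1399·103000) = 0.2748 mm
δ_CD = 72000·691/(823.7·103000) = 0.5864 mm
δ_DE = 40000·712/(1327·103000) = 0.2084 mm
δ = Σδ_i = 1.171 mm.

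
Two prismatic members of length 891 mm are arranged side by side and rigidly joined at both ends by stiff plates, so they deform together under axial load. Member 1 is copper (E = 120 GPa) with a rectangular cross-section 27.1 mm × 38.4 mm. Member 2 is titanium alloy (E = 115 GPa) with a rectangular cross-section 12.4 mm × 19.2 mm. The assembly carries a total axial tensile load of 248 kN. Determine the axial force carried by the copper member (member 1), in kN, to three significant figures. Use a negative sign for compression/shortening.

A_1 = 1041 mm².
A_2 = 238.1 mm².
Equal strain + equilibrium ⇒ each member carries load in proportion to AE: A₁E₁ = 124900000 N, A₂E₂ = 27380000 N, ΣAE = 152300000 N.
F₁ = P·A₁E₁/ΣAE = 248000·124900000/152300000 = 203400 N.

203 kN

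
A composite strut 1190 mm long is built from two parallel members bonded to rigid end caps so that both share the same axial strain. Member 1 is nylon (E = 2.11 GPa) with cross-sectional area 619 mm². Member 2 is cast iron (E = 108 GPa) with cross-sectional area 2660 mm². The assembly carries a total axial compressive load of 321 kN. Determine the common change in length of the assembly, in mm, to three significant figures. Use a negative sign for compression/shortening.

-1.32 mm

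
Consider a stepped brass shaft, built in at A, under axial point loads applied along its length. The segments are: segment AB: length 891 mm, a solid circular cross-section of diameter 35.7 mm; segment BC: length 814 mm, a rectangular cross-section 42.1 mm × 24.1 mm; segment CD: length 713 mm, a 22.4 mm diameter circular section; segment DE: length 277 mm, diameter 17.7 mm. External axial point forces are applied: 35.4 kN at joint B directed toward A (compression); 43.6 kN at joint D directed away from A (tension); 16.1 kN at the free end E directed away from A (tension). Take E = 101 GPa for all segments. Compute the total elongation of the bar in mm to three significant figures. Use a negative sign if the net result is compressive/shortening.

1.94 mm

Internal axial forces (sectioning from the free end, tension +): N_DE = 16.1 kN, N_CD = 59.7 kN, N_BC = 59.7 kN, N_AB = 24.3 kN.
A_AB = 1001 mm².
A_BC = 1015 mm².
A_CD = 394.1 mm².
A_DE = 246.1 mm².
δ_AB = 24300·891/(1001·101000) = 0.2142 mm
δ_BC = 59700·814/(1015·101000) = 0.4742 mm
δ_CD = 59700·713/(394.1·101000) = 1.069 mm
δ_DE = 16100·277/(246.1·101000) = 0.1795 mm
δ = Σδ_i = 1.937 mm.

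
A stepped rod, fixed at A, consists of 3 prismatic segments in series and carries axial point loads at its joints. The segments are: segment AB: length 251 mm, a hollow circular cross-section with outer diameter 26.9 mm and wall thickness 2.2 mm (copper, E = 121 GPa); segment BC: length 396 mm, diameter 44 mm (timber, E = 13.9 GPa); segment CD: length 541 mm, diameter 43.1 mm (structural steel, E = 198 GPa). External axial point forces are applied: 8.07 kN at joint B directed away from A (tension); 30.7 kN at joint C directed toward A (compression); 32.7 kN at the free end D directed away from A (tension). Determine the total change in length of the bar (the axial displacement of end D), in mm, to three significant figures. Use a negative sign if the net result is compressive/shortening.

Internal axial forces (sectioning from the free end, tension +): N_CD = 32.7 kN, N_BC = 2 kN, N_AB = 10.07 kN.
A_AB = 170.7 mm².
A_BC = 1521 mm².
A_CD = 1459 mm².
δ_AB = 10070·251/(170.7·121000) = 0.1224 mm
δ_BC = 2000·396/(1521·13900) = 0.03747 mm
δ_CD = 32700·541/(1459·198000) = 0.06124 mm
δ = Σδ_i = 0.2211 mm.

0.221 mm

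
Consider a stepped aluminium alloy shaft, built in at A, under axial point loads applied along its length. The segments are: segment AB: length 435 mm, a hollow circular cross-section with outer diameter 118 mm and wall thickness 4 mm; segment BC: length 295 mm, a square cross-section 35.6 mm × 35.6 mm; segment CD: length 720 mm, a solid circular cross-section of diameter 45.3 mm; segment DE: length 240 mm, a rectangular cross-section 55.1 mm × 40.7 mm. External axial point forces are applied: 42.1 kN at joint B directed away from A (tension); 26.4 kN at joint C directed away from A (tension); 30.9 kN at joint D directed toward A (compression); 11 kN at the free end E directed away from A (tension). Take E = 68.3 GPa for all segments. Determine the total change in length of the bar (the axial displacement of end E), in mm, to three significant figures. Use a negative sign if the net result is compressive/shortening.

0.125 mm

Internal axial forces (sectioning from the free end, tension +): N_DE = 11 kN, N_CD = -19.9 kN, N_BC = 6.5 kN, N_AB = 48.6 kN.
A_AB = 1433 mm².
A_BC = 1267 mm².
A_CD = 1612 mm².
A_DE = 2243 mm².
δ_AB = 48600·435/(1433·68300) = 0.2161 mm
δ_BC = 6500·295/(1267·68300) = 0.02215 mm
δ_CD = -19900·720/(1612·68300) = -0.1302 mm
δ_DE = 11000·240/(2243·68300) = 0.01724 mm
δ = Σδ_i = 0.1253 mm.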